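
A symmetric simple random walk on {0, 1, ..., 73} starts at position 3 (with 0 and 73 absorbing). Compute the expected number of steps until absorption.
E[τ | X_0 = 3] = 210

Let v_k = E[τ | X_0 = k]. Boundary: v_0 = v_73 = 0. Recurrence: v_k = 1 + (v_{k-1} + v_{k+1})/2 for 1 ≤ k ≤ 72. The particular solution to v_k − (v_{k-1} + v_{k+1})/2 = 1 is v_k = −k^2. Adding homogeneous solution A + B k and matching boundaries gives v_k = k (73 − k). Substituting k = 3: v_3 = 3 · 70 = 210.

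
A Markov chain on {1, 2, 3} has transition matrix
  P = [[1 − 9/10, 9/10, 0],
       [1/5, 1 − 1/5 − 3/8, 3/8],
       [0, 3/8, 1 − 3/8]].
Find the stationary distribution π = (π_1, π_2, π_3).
π = (1/10, 9/20, 9/20)

This is a birth-death chain on three states, which satisfies detailed balance: π_1 · P_{12} = π_2 · P_{21} and π_2 · P_{23} = π_3 · P_{32}.
From π_1 · 9/10 = π_2 · 1/5: π_2/π_1 = (9/10)/(1/5) = 9/2.
From π_2 · 3/8 = π_3 · 3/8: π_3/π_2 = (3/8)/(3/8) = 1.
Take π_1 proportional to 1; then unnormalized π = (1, 9/2, 9/2). Normalize by dividing by the sum 10:
  π = (1/10, 9/20, 9/20).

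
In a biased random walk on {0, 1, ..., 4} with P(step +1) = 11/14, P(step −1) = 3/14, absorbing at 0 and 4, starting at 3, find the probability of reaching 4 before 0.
P(hit 4 before 0) = (1 − (3/11)^3) / (1 − (3/11)^4) = 1793/1820

Let u_k denote P(reach 4 before 0 | start at k). Boundary: u_0 = 0, u_4 = 1. Recurrence: u_k = 11/14·u_{k+1} + 3/14·u_{k-1} for 1 ≤ k ≤ 3. Try u_k = A + B·r^k with r = q/p = (3/14)/(11/14) = 3/11. Substitution satisfies the recurrence; boundary conditions give:
  u_k = (1 − r^k) / (1 − r^N) = (1 − (3/11)^3) / (1 − (3/11)^4) = 1793/1820.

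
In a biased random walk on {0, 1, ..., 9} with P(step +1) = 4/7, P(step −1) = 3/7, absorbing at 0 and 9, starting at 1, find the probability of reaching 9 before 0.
P(hit 9 before 0) = (1 − (3/4)^1) / (1 − (3/4)^9) = 65536/242461

Let u_k denote P(reach 9 before 0 | start at k). Boundary: u_0 = 0, u_9 = 1. Recurrence: u_k = 4/7·u_{k+1} + 3/7·u_{k-1} for 1 ≤ k ≤ 8. Try u_k = A + B·r^k with r = q/p = (3/7)/(4/7) = 3/4. Substitution satisfies the recurrence; boundary conditions give:
  u_k = (1 − r^k) / (1 − r^N) = (1 − (3/4)^1) / (1 − (3/4)^9) = 65536/242461.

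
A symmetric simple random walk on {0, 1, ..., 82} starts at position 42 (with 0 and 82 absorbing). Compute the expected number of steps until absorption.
E[τ | X_0 = 42] = 1680

Let v_k = E[τ | X_0 = k]. Boundary: v_0 = v_82 = 0. Recurrence: v_k = 1 + (v_{k-1} + v_{k+1})/2 for 1 ≤ k ≤ 81. The particular solution to v_k − (v_{k-1} + v_{k+1})/2 = 1 is v_k = −k^2. Adding homogeneous solution A + B k and matching boundaries gives v_k = k (82 − k). Substituting k = 42: v_42 = 42 · 40 = 1680.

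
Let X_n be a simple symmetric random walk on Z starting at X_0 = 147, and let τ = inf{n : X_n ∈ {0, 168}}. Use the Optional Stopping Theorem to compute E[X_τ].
E[X_τ] = 147

X_n is a martingale and τ is a bounded-mean stopping time (indeed τ is finite a.s. with bounded expectation since the walk is in a bounded region). By the OST, E[X_τ] = E[X_0] = 147. Equivalently: E[X_τ] = 168 · P(hit 168 first) + 0 · P(hit 0 first) = 168 · (147/168) = 147.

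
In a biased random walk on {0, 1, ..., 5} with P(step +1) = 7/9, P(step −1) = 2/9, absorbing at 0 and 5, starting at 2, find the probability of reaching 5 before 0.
P(hit 5 before 0) = (1 − (2/7)^2) / (1 − (2/7)^5) = 3087/3355

Let u_k denote P(reach 5 before 0 | start at k). Boundary: u_0 = 0, u_5 = 1. Recurrence: u_k = 7/9·u_{k+1} + 2/9·u_{k-1} for 1 ≤ k ≤ 4. Try u_k = A + B·r^k with r = q/p = (2/9)/(7/9) = 2/7. Substitution satisfies the recurrence; boundary conditions give:
  u_k = (1 − r^k) / (1 − r^N) = (1 − (2/7)^2) / (1 − (2/7)^5) = 3087/3355.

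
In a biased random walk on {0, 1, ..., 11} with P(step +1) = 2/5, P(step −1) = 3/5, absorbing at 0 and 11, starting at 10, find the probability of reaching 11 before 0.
P(hit 11 before 0) = (1 − (3/2)^10) / (1 − (3/2)^11) = 116050/175099

Let u_k denote P(reach 11 before 0 | start at k). Boundary: u_0 = 0, u_11 = 1. Recurrence: u_k = 2/5·u_{k+1} + 3/5·u_{k-1} for 1 ≤ k ≤ 10. Try u_k = A + B·r^k with r = q/p = (3/5)/(2/5) = 3/2. Substitution satisfies the recurrence; boundary conditions give:
  u_k = (1 − r^k) / (1 − r^N) = (1 − (3/2)^10) / (1 − (3/2)^11) = 116050/175099.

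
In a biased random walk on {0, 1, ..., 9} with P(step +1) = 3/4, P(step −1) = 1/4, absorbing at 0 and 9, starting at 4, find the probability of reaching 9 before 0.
P(hit 9 before 0) = (1 − (1/3)^4) / (1 − (1/3)^9) = 9720/9841

Let u_k denote P(reach 9 before 0 | start at k). Boundary: u_0 = 0, u_9 = 1. Recurrence: u_k = 3/4·u_{k+1} + 1/4·u_{k-1} for 1 ≤ k ≤ 8. Try u_k = A + B·r^k with r = q/p = (1/4)/(3/4) = 1/3. Substitution satisfies the recurrence; boundary conditions give:
  u_k = (1 − r^k) / (1 − r^N) = (1 − (1/3)^4) / (1 − (1/3)^9) = 9720/9841.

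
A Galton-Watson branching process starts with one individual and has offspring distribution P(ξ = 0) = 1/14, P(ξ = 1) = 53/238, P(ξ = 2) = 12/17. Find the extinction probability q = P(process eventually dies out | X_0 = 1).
q = 17/168

The pgf is f(s) = 1/14 + 53/238·s + 12/17·s². The extinction probability q is the smallest fixed point of f in [0, 1]. Setting s = f(s):
  12/17·s² + (53/238 − 1)·s + 1/14 = 0
  12/17·s² − (1/14 + 12/17)·s + 1/14 = 0
which factors as (s − 1)·(12/17·s − 1/14) = 0, giving roots s = 1 and s = (1/14)/(12/17) = 17/168.
Mean offspring μ = 53/238 + 2·12/17 = 389/238 > 1 (supercritical), so q < 1. The extinction probability is the smaller root: q = (1/14)/(12/17) = 17/168.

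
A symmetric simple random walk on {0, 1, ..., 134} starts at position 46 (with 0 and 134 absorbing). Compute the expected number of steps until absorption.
E[τ | X_0 = 46] = 4048

Let v_k = E[τ | X_0 = k]. Boundary: v_0 = v_134 = 0. Recurrence: v_k = 1 + (v_{k-1} + v_{k+1})/2 for 1 ≤ k ≤ 133. The particular solution to v_k − (v_{k-1} + v_{k+1})/2 = 1 is v_k = −k^2. Adding homogeneous solution A + B k and matching boundaries gives v_k = k (134 − k). Substituting k = 46: v_46 = 46 · 88 = 4048.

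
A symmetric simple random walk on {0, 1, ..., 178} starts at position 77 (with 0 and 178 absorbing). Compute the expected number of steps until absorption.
E[τ | X_0 = 77] = 7777

Let v_k = E[τ | X_0 = k]. Boundary: v_0 = v_178 = 0. Recurrence: v_k = 1 + (v_{k-1} + v_{k+1})/2 for 1 ≤ k ≤ 177. The particular solution to v_k − (v_{k-1} + v_{k+1})/2 = 1 is v_k = −k^2. Adding homogeneous solution A + B k and matching boundaries gives v_k = k (178 − k). Substituting k = 77: v_77 = 77 · 101 = 7777.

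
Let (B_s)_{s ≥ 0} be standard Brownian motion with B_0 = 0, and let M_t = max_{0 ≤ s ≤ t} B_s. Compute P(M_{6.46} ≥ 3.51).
P(M_{6.46} ≥ 3.51) = 2·P(B_{6.46} ≥ 3.51) = 2(1 − Φ(3.51/√6.46)) ≈ 0.1673

By the reflection principle for Brownian motion, P(M_t ≥ a) = 2 · P(B_t ≥ a) for a ≥ 0. Since B_t ~ N(0, t), P(B_t ≥ 3.51) = 1 − Φ(3.51/√t) = 1 − Φ(3.51/√6.46) = 1 − Φ(1.3810). So
  P(M_{6.46} ≥ 3.51) = 2(1 − Φ(1.3810)) ≈ 0.1673.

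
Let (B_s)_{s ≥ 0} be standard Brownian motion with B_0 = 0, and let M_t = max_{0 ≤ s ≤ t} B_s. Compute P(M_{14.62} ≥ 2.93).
P(M_{14.62} ≥ 2.93) = 2·P(B_{14.62} ≥ 2.93) = 2(1 − Φ(2.93/√14.62)) ≈ 0.4435

By the reflection principle for Brownian motion, P(M_t ≥ a) = 2 · P(B_t ≥ a) for a ≥ 0. Since B_t ~ N(0, t), P(B_t ≥ 2.93) = 1 − Φ(2.93/√t) = 1 − Φ(2.93/√14.62) = 1 − Φ(0.7663). So
  P(M_{14.62} ≥ 2.93) = 2(1 − Φ(0.7663)) ≈ 0.4435.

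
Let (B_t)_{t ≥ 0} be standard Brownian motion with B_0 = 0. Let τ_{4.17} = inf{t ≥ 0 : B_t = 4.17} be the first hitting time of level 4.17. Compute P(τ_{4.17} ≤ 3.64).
P(τ_{4.17} ≤ 3.64) = 2(1 − Φ(4.17/√3.64)) = 2(1 − Φ(2.1857)) ≈ 0.0288

By the reflection principle for standard BM, P(τ_b ≤ t) = 2 · P(B_t ≥ b). Since B_t ~ N(0, t), P(B_t ≥ 4.17) = 1 − Φ(4.17/√t) = 1 − Φ(4.17/√3.64) = 1 − Φ(2.1857) ≈ 0.01442. Doubling: P(τ_{4.17} ≤ 3.64) ≈ 2 · 0.01442 = 0.02884 ≈ 0.0288.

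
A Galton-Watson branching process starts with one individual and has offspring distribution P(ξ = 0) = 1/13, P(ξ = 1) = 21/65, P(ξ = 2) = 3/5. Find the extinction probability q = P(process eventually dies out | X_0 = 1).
q = 5/39

The pgf is f(s) = 1/13 + 21/65·s + 3/5·s². The extinction probability q is the smallest fixed point of f in [0, 1]. Setting s = f(s):
  3/5·s² + (21/65 − 1)·s + 1/13 = 0
  3/5·s² − (1/13 + 3/5)·s + 1/13 = 0
which factors as (s − 1)·(3/5·s − 1/13) = 0, giving roots s = 1 and s = (1/13)/(3/5) = 5/39.
Mean offspring μ = 21/65 + 2·3/5 = 99/65 > 1 (supercritical), so q < 1. The extinction probability is the smaller root: q = (1/13)/(3/5) = 5/39.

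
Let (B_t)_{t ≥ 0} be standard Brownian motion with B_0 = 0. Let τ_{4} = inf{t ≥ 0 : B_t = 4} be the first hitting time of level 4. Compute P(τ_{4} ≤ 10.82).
P(τ_{4} ≤ 10.82) = 2(1 − Φ(4/√10.82)) = 2(1 − Φ(1.2160)) ≈ 0.2240

By the reflection principle for standard BM, P(τ_b ≤ t) = 2 · P(B_t ≥ b). Since B_t ~ N(0, t), P(B_t ≥ 4) = 1 − Φ(4/√t) = 1 − Φ(4/√10.82) = 1 − Φ(1.2160) ≈ 0.11199. Doubling: P(τ_{4} ≤ 10.82) ≈ 2 · 0.11199 = 0.22398 ≈ 0.2240.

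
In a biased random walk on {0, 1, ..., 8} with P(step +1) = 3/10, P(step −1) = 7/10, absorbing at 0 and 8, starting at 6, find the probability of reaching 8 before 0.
P(hit 8 before 0) = (1 − (7/3)^6) / (1 − (7/3)^8) = 26307/143956

Let u_k denote P(reach 8 before 0 | start at k). Boundary: u_0 = 0, u_8 = 1. Recurrence: u_k = 3/10·u_{k+1} + 7/10·u_{k-1} for 1 ≤ k ≤ 7. Try u_k = A + B·r^k with r = q/p = (7/10)/(3/10) = 7/3. Substitution satisfies the recurrence; boundary conditions give:
  u_k = (1 − r^k) / (1 − r^N) = (1 − (7/3)^6) / (1 − (7/3)^8) = 26307/143956.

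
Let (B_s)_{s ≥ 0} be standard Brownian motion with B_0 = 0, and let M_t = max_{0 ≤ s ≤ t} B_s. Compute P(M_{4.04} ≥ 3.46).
P(M_{4.04} ≥ 3.46) = 2·P(B_{4.04} ≥ 3.46) = 2(1 − Φ(3.46/√4.04)) ≈ 0.0852

By the reflection principle for Brownian motion, P(M_t ≥ a) = 2 · P(B_t ≥ a) for a ≥ 0. Since B_t ~ N(0, t), P(B_t ≥ 3.46) = 1 − Φ(3.46/√t) = 1 − Φ(3.46/√4.04) = 1 − Φ(1.7214). So
  P(M_{4.04} ≥ 3.46) = 2(1 − Φ(1.7214)) ≈ 0.0852.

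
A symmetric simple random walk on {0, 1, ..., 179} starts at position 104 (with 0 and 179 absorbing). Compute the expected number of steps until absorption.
E[τ | X_0 = 104] = 7800

Let v_k = E[τ | X_0 = k]. Boundary: v_0 = v_179 = 0. Recurrence: v_k = 1 + (v_{k-1} + v_{k+1})/2 for 1 ≤ k ≤ 178. The particular solution to v_k − (v_{k-1} + v_{k+1})/2 = 1 is v_k = −k^2. Adding homogeneous solution A + B k and matching boundaries gives v_k = k (179 − k). Substituting k = 104: v_104 = 104 · 75 = 7800.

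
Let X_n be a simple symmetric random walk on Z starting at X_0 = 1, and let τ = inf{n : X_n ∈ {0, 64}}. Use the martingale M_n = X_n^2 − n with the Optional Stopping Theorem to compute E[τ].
E[τ] = 63

M_n = X_n^2 − n is a martingale (since E[X_{n+1}^2 | F_n] = X_n^2 + 1). By OST (τ has finite mean in a bounded region), E[M_τ] = E[M_0] = X_0^2 − 0 = 1^2 = 1. Also E[M_τ] = E[X_τ^2] − E[τ]. The walk exits at 0 or 64, with P(hit 64 first) = 1/64, so E[X_τ^2] = 64^2 · 1/64 + 0 = 64. Thus E[τ] = E[X_τ^2] − E[M_τ] = 64 − 1 = 63 = 1(64 − 1) = 63.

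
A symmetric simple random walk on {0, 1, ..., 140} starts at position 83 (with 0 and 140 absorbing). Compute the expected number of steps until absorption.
E[τ | X_0 = 83] = 4731

Let v_k = E[τ | X_0 = k]. Boundary: v_0 = v_140 = 0. Recurrence: v_k = 1 + (v_{k-1} + v_{k+1})/2 for 1 ≤ k ≤ 139. The particular solution to v_k − (v_{k-1} + v_{k+1})/2 = 1 is v_k = −k^2. Adding homogeneous solution A + B k and matching boundaries gives v_k = k (140 − k). Substituting k = 83: v_83 = 83 · 57 = 4731.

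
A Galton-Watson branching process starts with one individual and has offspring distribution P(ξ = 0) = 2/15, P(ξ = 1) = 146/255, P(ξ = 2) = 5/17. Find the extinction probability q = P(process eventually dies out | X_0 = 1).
q = 34/75

The pgf is f(s) = 2/15 + 146/255·s + 5/17·s². The extinction probability q is the smallest fixed point of f in [0, 1]. Setting s = f(s):
  5/17·s² + (146/255 − 1)·s + 2/15 = 0
  5/17·s² − (2/15 + 5/17)·s + 2/15 = 0
which factors as (s − 1)·(5/17·s − 2/15) = 0, giving roots s = 1 and s = (2/15)/(5/17) = 34/75.
Mean offspring μ = 146/255 + 2·5/17 = 296/255 > 1 (supercritical), so q < 1. The extinction probability is the smaller root: q = (2/15)/(5/17) = 34/75.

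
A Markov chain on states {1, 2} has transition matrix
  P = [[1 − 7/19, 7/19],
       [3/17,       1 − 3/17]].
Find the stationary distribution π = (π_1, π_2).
π_1 = 57/176, π_2 = 119/176

Solve πP = π with π_1 + π_2 = 1. From πP = π: π_1 · (1 − 7/19) + π_2 · 3/17 = π_1 ⇒ π_2 · 3/17 = π_1 · 7/19 ⇒ π_2/π_1 = (7/19)/(3/17) = 119/57. Together with π_1 + π_2 = 1:
  π_1 = (3/17)/(7/19 + 3/17) = (3/17)/(176/323) = 57/176,
  π_2 = (7/19)/(7/19 + 3/17) = (7/19)/(176/323) = 119/176.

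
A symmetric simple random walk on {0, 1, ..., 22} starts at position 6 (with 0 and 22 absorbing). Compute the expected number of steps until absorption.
E[τ | X_0 = 6] = 96

Let v_k = E[τ | X_0 = k]. Boundary: v_0 = v_22 = 0. Recurrence: v_k = 1 + (v_{k-1} + v_{k+1})/2 for 1 ≤ k ≤ 21. The particular solution to v_k − (v_{k-1} + v_{k+1})/2 = 1 is v_k = −k^2. Adding homogeneous solution A + B k and matching boundaries gives v_k = k (22 − k). Substituting k = 6: v_6 = 6 · 16 = 96.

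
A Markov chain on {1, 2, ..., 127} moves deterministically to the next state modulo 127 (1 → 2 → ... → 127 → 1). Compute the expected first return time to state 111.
E[T_111 | X_0 = 111] = 127

The chain cycles deterministically, so starting at state 111 it returns in exactly 127 steps. Equivalently, the stationary distribution is uniform π_j = 1/127 for every state j, so by Kac's formula E[T_111] = 1/π_111 = 127.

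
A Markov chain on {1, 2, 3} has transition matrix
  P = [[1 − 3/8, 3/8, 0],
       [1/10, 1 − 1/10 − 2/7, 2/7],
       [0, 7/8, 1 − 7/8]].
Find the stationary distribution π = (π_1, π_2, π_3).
π = (196/1171, 735/1171, 240/1171)

This is a birth-death chain on three states, which satisfies detailed balance: π_1 · P_{12} = π_2 · P_{21} and π_2 · P_{23} = π_3 · P_{32}.
From π_1 · 3/8 = π_2 · 1/10: π_2/π_1 = (3/8)/(1/10) = 15/4.
From π_2 · 2/7 = π_3 · 7/8: π_3/π_2 = (2/7)/(7/8) = 16/49.
Take π_1 proportional to 1; then unnormalized π = (1, 15/4, 60/49). Normalize by dividing by the sum 1171/196:
  π = (196/1171, 735/1171, 240/1171).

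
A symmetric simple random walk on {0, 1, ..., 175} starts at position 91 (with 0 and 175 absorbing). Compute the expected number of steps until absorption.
E[τ | X_0 = 91] = 7644

Let v_k = E[τ | X_0 = k]. Boundary: v_0 = v_175 = 0. Recurrence: v_k = 1 + (v_{k-1} + v_{k+1})/2 for 1 ≤ k ≤ 174. The particular solution to v_k − (v_{k-1} + v_{k+1})/2 = 1 is v_k = −k^2. Adding homogeneous solution A + B k and matching boundaries gives v_k = k (175 − k). Substituting k = 91: v_91 = 91 · 84 = 7644.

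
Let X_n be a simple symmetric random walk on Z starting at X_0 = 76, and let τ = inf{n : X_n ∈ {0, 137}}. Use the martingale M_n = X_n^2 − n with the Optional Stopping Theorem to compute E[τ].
E[τ] = 4636

M_n = X_n^2 − n is a martingale (since E[X_{n+1}^2 | F_n] = X_n^2 + 1). By OST (τ has finite mean in a bounded region), E[M_τ] = E[M_0] = X_0^2 − 0 = 76^2 = 5776. Also E[M_τ] = E[X_τ^2] − E[τ]. The walk exits at 0 or 137, with P(hit 137 first) = 76/137, so E[X_τ^2] = 137^2 · 76/137 + 0 = 10412. Thus E[τ] = E[X_τ^2] − E[M_τ] = 10412 − 5776 = 4636 = 76(137 − 76) = 4636.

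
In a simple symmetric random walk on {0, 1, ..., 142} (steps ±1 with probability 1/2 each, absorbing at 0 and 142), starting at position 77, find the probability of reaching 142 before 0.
P(hit 142 before 0) = 77/142

Let u_k = P(hit 142 before 0 | start at k). Then u_0 = 0, u_142 = 1, and u_k = u_{k-1}/2 + u_{k+1}/2 for 1 ≤ k ≤ 141. This harmonic recurrence is solved by u_k = k/142, giving u_77 = 77/142.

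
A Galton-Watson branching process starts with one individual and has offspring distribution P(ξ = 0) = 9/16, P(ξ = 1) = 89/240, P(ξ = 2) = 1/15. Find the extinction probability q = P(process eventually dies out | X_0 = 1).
q = 1

Mean offspring μ = 0·9/16 + 1·89/240 + 2·1/15 = 121/240 ≤ 1. For μ ≤ 1 with offspring not concentrated at 1, the Galton-Watson process goes extinct almost surely, so q = 1.
(Algebraic check: The pgf is f(s) = 9/16 + 89/240·s + 1/15·s². The extinction probability q is the smallest fixed point of f in [0, 1]. Setting s = f(s):
  1/15·s² + (89/240 − 1)·s + 9/16 = 0
  1/15·s² − (9/16 + 1/15)·s + 9/16 = 0
which factors as (s − 1)·(1/15·s − 9/16) = 0, giving roots s = 1 and s = (9/16)/(1/15) = 135/16. Since 135/16 ≥ 1, the smallest root in [0, 1] is s = 1.)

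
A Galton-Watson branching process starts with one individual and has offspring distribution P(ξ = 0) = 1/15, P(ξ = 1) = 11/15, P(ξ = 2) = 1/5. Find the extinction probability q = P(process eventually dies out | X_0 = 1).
q = 1/3

The pgf is f(s) = 1/15 + 11/15·s + 1/5·s². The extinction probability q is the smallest fixed point of f in [0, 1]. Setting s = f(s):
  1/5·s² + (11/15 − 1)·s + 1/15 = 0
  1/5·s² − (1/15 + 1/5)·s + 1/15 = 0
which factors as (s − 1)·(1/5·s − 1/15) = 0, giving roots s = 1 and s = (1/15)/(1/5) = 1/3.
Mean offspring μ = 11/15 + 2·1/5 = 17/15 > 1 (supercritical), so q < 1. The extinction probability is the smaller root: q = (1/15)/(1/5) = 1/3.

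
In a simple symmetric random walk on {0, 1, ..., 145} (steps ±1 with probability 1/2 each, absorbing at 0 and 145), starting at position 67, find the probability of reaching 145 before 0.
P(hit 145 before 0) = 67/145

Let u_k = P(hit 145 before 0 | start at k). Then u_0 = 0, u_145 = 1, and u_k = u_{k-1}/2 + u_{k+1}/2 for 1 ≤ k ≤ 144. This harmonic recurrence is solved by u_k = k/145, giving u_67 = 67/145.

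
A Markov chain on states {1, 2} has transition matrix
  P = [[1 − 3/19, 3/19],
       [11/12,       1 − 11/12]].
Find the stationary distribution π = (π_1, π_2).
π_1 = 209/245, π_2 = 36/245

Solve πP = π with π_1 + π_2 = 1. From πP = π: π_1 · (1 − 3/19) + π_2 · 11/12 = π_1 ⇒ π_2 · 11/12 = π_1 · 3/19 ⇒ π_2/π_1 = (3/19)/(11/12) = 36/209. Together with π_1 + π_2 = 1:
  π_1 = (11/12)/(3/19 + 11/12) = (11/12)/(245/228) = 209/245,
  π_2 = (3/19)/(3/19 + 11/12) = (3/19)/(245/228) = 36/245.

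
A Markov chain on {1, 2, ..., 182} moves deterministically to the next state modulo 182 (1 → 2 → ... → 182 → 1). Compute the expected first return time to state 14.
E[T_14 | X_0 = 14] = 182

The chain cycles deterministically, so starting at state 14 it returns in exactly 182 steps. Equivalently, the stationary distribution is uniform π_j = 1/182 for every state j, so by Kac's formula E[T_14] = 1/π_14 = 182.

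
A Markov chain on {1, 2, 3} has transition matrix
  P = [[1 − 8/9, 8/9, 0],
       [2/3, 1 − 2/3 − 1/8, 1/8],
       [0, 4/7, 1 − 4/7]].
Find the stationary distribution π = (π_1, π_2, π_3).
π = (8/21, 32/63, 1/9)

This is a birth-death chain on three states, which satisfies detailed balance: π_1 · P_{12} = π_2 · P_{21} and π_2 · P_{23} = π_3 · P_{32}.
From π_1 · 8/9 = π_2 · 2/3: π_2/π_1 = (8/9)/(2/3) = 4/3.
From π_2 · 1/8 = π_3 · 4/7: π_3/π_2 = (1/8)/(4/7) = 7/32.
Take π_1 proportional to 1; then unnormalized π = (1, 4/3, 7/24). Normalize by dividing by the sum 21/8:
  π = (8/21, 32/63, 1/9).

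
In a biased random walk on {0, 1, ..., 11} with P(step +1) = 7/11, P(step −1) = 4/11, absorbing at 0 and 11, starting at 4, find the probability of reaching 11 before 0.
P(hit 11 before 0) = (1 − (4/7)^4) / (1 − (4/7)^11) = 588833245/657710813

Let u_k denote P(reach 11 before 0 | start at k). Boundary: u_0 = 0, u_11 = 1. Recurrence: u_k = 7/11·u_{k+1} + 4/11·u_{k-1} for 1 ≤ k ≤ 10. Try u_k = A + B·r^k with r = q/p = (4/11)/(7/11) = 4/7. Substitution satisfies the recurrence; boundary conditions give:
  u_k = (1 − r^k) / (1 − r^N) = (1 − (4/7)^4) / (1 − (4/7)^11) = 588833245/657710813.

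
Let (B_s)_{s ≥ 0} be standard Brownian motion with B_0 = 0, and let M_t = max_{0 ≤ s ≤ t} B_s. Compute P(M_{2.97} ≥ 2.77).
P(M_{2.97} ≥ 2.77) = 2·P(B_{2.97} ≥ 2.77) = 2(1 − Φ(2.77/√2.97)) ≈ 0.1080

By the reflection principle for Brownian motion, P(M_t ≥ a) = 2 · P(B_t ≥ a) for a ≥ 0. Since B_t ~ N(0, t), P(B_t ≥ 2.77) = 1 − Φ(2.77/√t) = 1 − Φ(2.77/√2.97) = 1 − Φ(1.6073). So
  P(M_{2.97} ≥ 2.77) = 2(1 − Φ(1.6073)) ≈ 0.1080.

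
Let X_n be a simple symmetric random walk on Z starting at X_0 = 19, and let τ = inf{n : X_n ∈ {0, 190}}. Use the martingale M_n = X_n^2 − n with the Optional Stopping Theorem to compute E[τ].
E[τ] = 3249

M_n = X_n^2 − n is a martingale (since E[X_{n+1}^2 | F_n] = X_n^2 + 1). By OST (τ has finite mean in a bounded region), E[M_τ] = E[M_0] = X_0^2 − 0 = 19^2 = 361. Also E[M_τ] = E[X_τ^2] − E[τ]. The walk exits at 0 or 190, with P(hit 190 first) = 19/190, so E[X_τ^2] = 190^2 · 19/190 + 0 = 3610. Thus E[τ] = E[X_τ^2] − E[M_τ] = 3610 − 361 = 3249 = 19(190 − 19) = 3249.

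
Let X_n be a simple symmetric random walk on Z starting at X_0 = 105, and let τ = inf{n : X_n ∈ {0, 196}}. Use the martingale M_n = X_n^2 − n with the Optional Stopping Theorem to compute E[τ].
E[τ] = 9555

M_n = X_n^2 − n is a martingale (since E[X_{n+1}^2 | F_n] = X_n^2 + 1). By OST (τ has finite mean in a bounded region), E[M_τ] = E[M_0] = X_0^2 − 0 = 105^2 = 11025. Also E[M_τ] = E[X_τ^2] − E[τ]. The walk exits at 0 or 196, with P(hit 196 first) = 105/196, so E[X_τ^2] = 196^2 · 105/196 + 0 = 20580. Thus E[τ] = E[X_τ^2] − E[M_τ] = 20580 − 11025 = 9555 = 105(196 − 105) = 9555.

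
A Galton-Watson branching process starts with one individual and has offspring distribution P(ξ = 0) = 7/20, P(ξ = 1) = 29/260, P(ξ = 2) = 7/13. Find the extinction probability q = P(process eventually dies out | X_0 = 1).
q = 13/20

The pgf is f(s) = 7/20 + 29/260·s + 7/13·s². The extinction probability q is the smallest fixed point of f in [0, 1]. Setting s = f(s):
  7/13·s² + (29/260 − 1)·s + 7/20 = 0
  7/13·s² − (7/20 + 7/13)·s + 7/20 = 0
which factors as (s − 1)·(7/13·s − 7/20) = 0, giving roots s = 1 and s = (7/20)/(7/13) = 13/20.
Mean offspring μ = 29/260 + 2·7/13 = 309/260 > 1 (supercritical), so q < 1. The extinction probability is the smaller root: q = (7/20)/(7/13) = 13/20.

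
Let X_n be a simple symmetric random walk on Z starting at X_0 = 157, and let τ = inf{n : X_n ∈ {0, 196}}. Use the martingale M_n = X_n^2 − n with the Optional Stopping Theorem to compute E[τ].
E[τ] = 6123

M_n = X_n^2 − n is a martingale (since E[X_{n+1}^2 | F_n] = X_n^2 + 1). By OST (τ has finite mean in a bounded region), E[M_τ] = E[M_0] = X_0^2 − 0 = 157^2 = 24649. Also E[M_τ] = E[X_τ^2] − E[τ]. The walk exits at 0 or 196, with P(hit 196 first) = 157/196, so E[X_τ^2] = 196^2 · 157/196 + 0 = 30772. Thus E[τ] = E[X_τ^2] − E[M_τ] = 30772 − 24649 = 6123 = 157(196 − 157) = 6123.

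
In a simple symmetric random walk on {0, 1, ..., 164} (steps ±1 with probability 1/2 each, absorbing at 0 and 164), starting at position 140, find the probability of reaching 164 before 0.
P(hit 164 before 0) = 140/164 = 35/41

Let u_k = P(hit 164 before 0 | start at k). Then u_0 = 0, u_164 = 1, and u_k = u_{k-1}/2 + u_{k+1}/2 for 1 ≤ k ≤ 163. This harmonic recurrence is solved by u_k = k/164, giving u_140 = 140/164 = 35/41.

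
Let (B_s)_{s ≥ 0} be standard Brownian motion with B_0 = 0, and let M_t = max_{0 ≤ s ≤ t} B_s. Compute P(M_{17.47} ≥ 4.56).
P(M_{17.47} ≥ 4.56) = 2·P(B_{17.47} ≥ 4.56) = 2(1 − Φ(4.56/√17.47)) ≈ 0.2753

By the reflection principle for Brownian motion, P(M_t ≥ a) = 2 · P(B_t ≥ a) for a ≥ 0. Since B_t ~ N(0, t), P(B_t ≥ 4.56) = 1 − Φ(4.56/√t) = 1 − Φ(4.56/√17.47) = 1 − Φ(1.0910). So
  P(M_{17.47} ≥ 4.56) = 2(1 − Φ(1.0910)) ≈ 0.2753.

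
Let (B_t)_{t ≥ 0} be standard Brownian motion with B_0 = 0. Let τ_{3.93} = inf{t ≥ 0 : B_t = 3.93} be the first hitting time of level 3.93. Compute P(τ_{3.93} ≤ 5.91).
P(τ_{3.93} ≤ 5.91) = 2(1 − Φ(3.93/√5.91)) = 2(1 − Φ(1.6166)) ≈ 0.1060

By the reflection principle for standard BM, P(τ_b ≤ t) = 2 · P(B_t ≥ b). Since B_t ~ N(0, t), P(B_t ≥ 3.93) = 1 − Φ(3.93/√t) = 1 − Φ(3.93/√5.91) = 1 − Φ(1.6166) ≈ 0.05298. Doubling: P(τ_{3.93} ≤ 5.91) ≈ 2 · 0.05298 = 0.10596 ≈ 0.1060.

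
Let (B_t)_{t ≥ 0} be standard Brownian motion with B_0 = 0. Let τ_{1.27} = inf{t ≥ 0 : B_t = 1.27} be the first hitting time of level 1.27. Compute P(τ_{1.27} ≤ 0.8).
P(τ_{1.27} ≤ 0.8) = 2(1 − Φ(1.27/√0.8)) = 2(1 − Φ(1.4199)) ≈ 0.1556

By the reflection principle for standard BM, P(τ_b ≤ t) = 2 · P(B_t ≥ b). Since B_t ~ N(0, t), P(B_t ≥ 1.27) = 1 − Φ(1.27/√t) = 1 − Φ(1.27/√0.8) = 1 − Φ(1.4199) ≈ 0.07782. Doubling: P(τ_{1.27} ≤ 0.8) ≈ 2 · 0.07782 = 0.15564 ≈ 0.1556.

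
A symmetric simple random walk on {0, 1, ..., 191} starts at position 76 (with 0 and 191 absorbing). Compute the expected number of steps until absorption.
E[τ | X_0 = 76] = 8740

Let v_k = E[τ | X_0 = k]. Boundary: v_0 = v_191 = 0. Recurrence: v_k = 1 + (v_{k-1} + v_{k+1})/2 for 1 ≤ k ≤ 190. The particular solution to v_k − (v_{k-1} + v_{k+1})/2 = 1 is v_k = −k^2. Adding homogeneous solution A + B k and matching boundaries gives v_k = k (191 − k). Substituting k = 76: v_76 = 76 · 115 = 8740.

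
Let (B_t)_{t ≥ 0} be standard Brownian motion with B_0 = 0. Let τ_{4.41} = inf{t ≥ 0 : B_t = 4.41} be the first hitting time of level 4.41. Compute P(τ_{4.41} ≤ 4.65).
P(τ_{4.41} ≤ 4.65) = 2(1 − Φ(4.41/√4.65)) = 2(1 − Φ(2.0451)) ≈ 0.0408

By the reflection principle for standard BM, P(τ_b ≤ t) = 2 · P(B_t ≥ b). Since B_t ~ N(0, t), P(B_t ≥ 4.41) = 1 − Φ(4.41/√t) = 1 − Φ(4.41/√4.65) = 1 − Φ(2.0451) ≈ 0.02042. Doubling: P(τ_{4.41} ≤ 4.65) ≈ 2 · 0.02042 = 0.04084 ≈ 0.0408.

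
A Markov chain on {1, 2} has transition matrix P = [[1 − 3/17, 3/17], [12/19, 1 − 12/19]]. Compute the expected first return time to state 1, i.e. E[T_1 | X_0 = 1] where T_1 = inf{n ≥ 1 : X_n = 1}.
E[T_1 | X_0 = 1] = 1/π_1 = 87/68

For an irreducible recurrent Markov chain with stationary distribution π, E[T_i | X_0 = i] = 1/π_i (Kac's formula). Here π_1 = (12/19)/(3/17 + 12/19) = (12/19)/(261/323) = 68/87, so E[T_1 | X_0 = 1] = 1/π_1 = (3/17 + 12/19)/(12/19) = (261/323)/(12/19) = 87/68.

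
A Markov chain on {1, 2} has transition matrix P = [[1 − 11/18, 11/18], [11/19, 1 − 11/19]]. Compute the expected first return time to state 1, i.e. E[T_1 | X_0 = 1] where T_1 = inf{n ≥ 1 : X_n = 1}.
E[T_1 | X_0 = 1] = 1/π_1 = 37/18

For an irreducible recurrent Markov chain with stationary distribution π, E[T_i | X_0 = i] = 1/π_i (Kac's formula). Here π_1 = (11/19)/(11/18 + 11/19) = (11/19)/(407/342) = 18/37, so E[T_1 | X_0 = 1] = 1/π_1 = (11/18 + 11/19)/(11/19) = (407/342)/(11/19) = 37/18.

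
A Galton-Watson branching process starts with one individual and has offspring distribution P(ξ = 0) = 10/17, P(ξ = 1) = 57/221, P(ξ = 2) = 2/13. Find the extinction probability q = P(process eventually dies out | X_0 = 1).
q = 1

Mean offspring μ = 0·10/17 + 1·57/221 + 2·2/13 = 125/221 ≤ 1. For μ ≤ 1 with offspring not concentrated at 1, the Galton-Watson process goes extinct almost surely, so q = 1.
(Algebraic check: The pgf is f(s) = 10/17 + 57/221·s + 2/13·s². The extinction probability q is the smallest fixed point of f in [0, 1]. Setting s = f(s):
  2/13·s² + (57/221 − 1)·s + 10/17 = 0
  2/13·s² − (10/17 + 2/13)·s + 10/17 = 0
which factors as (s − 1)·(2/13·s − 10/17) = 0, giving roots s = 1 and s = (10/17)/(2/13) = 65/17. Since 65/17 ≥ 1, the smallest root in [0, 1] is s = 1.)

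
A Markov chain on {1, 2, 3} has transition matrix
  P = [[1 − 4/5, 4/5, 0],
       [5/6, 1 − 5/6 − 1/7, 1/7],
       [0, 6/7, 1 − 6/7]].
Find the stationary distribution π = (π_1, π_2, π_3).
π = (25/53, 24/53, 4/53)

This is a birth-death chain on three states, which satisfies detailed balance: π_1 · P_{12} = π_2 · P_{21} and π_2 · P_{23} = π_3 · P_{32}.
From π_1 · 4/5 = π_2 · 5/6: π_2/π_1 = (4/5)/(5/6) = 24/25.
From π_2 · 1/7 = π_3 · 6/7: π_3/π_2 = (1/7)/(6/7) = 1/6.
Take π_1 proportional to 1; then unnormalized π = (1, 24/25, 4/25). Normalize by dividing by the sum 53/25:
  π = (25/53, 24/53, 4/53).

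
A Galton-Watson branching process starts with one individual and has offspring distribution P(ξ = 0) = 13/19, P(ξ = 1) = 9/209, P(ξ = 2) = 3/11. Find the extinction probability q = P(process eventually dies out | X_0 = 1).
q = 1

Mean offspring μ = 0·13/19 + 1·9/209 + 2·3/11 = 123/209 ≤ 1. For μ ≤ 1 with offspring not concentrated at 1, the Galton-Watson process goes extinct almost surely, so q = 1.
(Algebraic check: The pgf is f(s) = 13/19 + 9/209·s + 3/11·s². The extinction probability q is the smallest fixed point of f in [0, 1]. Setting s = f(s):
  3/11·s² + (9/209 − 1)·s + 13/19 = 0
  3/11·s² − (13/19 + 3/11)·s + 13/19 = 0
which factors as (s − 1)·(3/11·s − 13/19) = 0, giving roots s = 1 and s = (13/19)/(3/11) = 143/57. Since 143/57 ≥ 1, the smallest root in [0, 1] is s = 1.)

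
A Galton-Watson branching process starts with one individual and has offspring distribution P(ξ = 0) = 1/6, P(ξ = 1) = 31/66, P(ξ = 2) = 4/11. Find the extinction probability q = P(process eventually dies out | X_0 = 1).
q = 11/24

The pgf is f(s) = 1/6 + 31/66·s + 4/11·s². The extinction probability q is the smallest fixed point of f in [0, 1]. Setting s = f(s):
  4/11·s² + (31/66 − 1)·s + 1/6 = 0
  4/11·s² − (1/6 + 4/11)·s + 1/6 = 0
which factors as (s − 1)·(4/11·s − 1/6) = 0, giving roots s = 1 and s = (1/6)/(4/11) = 11/24.
Mean offspring μ = 31/66 + 2·4/11 = 79/66 > 1 (supercritical), so q < 1. The extinction probability is the smaller root: q = (1/6)/(4/11) = 11/24.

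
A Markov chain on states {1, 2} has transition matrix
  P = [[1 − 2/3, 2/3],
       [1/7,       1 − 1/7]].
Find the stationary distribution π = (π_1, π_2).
π_1 = 3/17, π_2 = 14/17

Solve πP = π with π_1 + π_2 = 1. From πP = π: π_1 · (1 − 2/3) + π_2 · 1/7 = π_1 ⇒ π_2 · 1/7 = π_1 · 2/3 ⇒ π_2/π_1 = (2/3)/(1/7) = 14/3. Together with π_1 + π_2 = 1:
  π_1 = (1/7)/(2/3 + 1/7) = (1/7)/(17/21) = 3/17,
  π_2 = (2/3)/(2/3 + 1/7) = (2/3)/(17/21) = 14/17.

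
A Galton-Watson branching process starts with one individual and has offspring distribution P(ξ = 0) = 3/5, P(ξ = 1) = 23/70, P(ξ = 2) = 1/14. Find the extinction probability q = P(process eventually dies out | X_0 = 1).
q = 1

Mean offspring μ = 0·3/5 + 1·23/70 + 2·1/14 = 33/70 ≤ 1. For μ ≤ 1 with offspring not concentrated at 1, the Galton-Watson process goes extinct almost surely, so q = 1.
(Algebraic check: The pgf is f(s) = 3/5 + 23/70·s + 1/14·s². The extinction probability q is the smallest fixed point of f in [0, 1]. Setting s = f(s):
  1/14·s² + (23/70 − 1)·s + 3/5 = 0
  1/14·s² − (3/5 + 1/14)·s + 3/5 = 0
which factors as (s − 1)·(1/14·s − 3/5) = 0, giving roots s = 1 and s = (3/5)/(1/14) = 42/5. Since 42/5 ≥ 1, the smallest root in [0, 1] is s = 1.)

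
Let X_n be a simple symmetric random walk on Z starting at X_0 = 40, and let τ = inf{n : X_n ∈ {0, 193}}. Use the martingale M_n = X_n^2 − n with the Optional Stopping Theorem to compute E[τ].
E[τ] = 6120

M_n = X_n^2 − n is a martingale (since E[X_{n+1}^2 | F_n] = X_n^2 + 1). By OST (τ has finite mean in a bounded region), E[M_τ] = E[M_0] = X_0^2 − 0 = 40^2 = 1600. Also E[M_τ] = E[X_τ^2] − E[τ]. The walk exits at 0 or 193, with P(hit 193 first) = 40/193, so E[X_τ^2] = 193^2 · 40/193 + 0 = 7720. Thus E[τ] = E[X_τ^2] − E[M_τ] = 7720 − 1600 = 6120 = 40(193 − 40) = 6120.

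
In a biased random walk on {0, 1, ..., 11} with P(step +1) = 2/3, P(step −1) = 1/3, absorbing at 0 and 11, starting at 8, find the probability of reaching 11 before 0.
P(hit 11 before 0) = (1 − (1/2)^8) / (1 − (1/2)^11) = 2040/2047

Let u_k denote P(reach 11 before 0 | start at k). Boundary: u_0 = 0, u_11 = 1. Recurrence: u_k = 2/3·u_{k+1} + 1/3·u_{k-1} for 1 ≤ k ≤ 10. Try u_k = A + B·r^k with r = q/p = (1/3)/(2/3) = 1/2. Substitution satisfies the recurrence; boundary conditions give:
  u_k = (1 − r^k) / (1 − r^N) = (1 − (1/2)^8) / (1 − (1/2)^11) = 2040/2047.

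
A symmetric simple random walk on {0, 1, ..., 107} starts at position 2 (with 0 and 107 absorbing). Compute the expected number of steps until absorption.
E[τ | X_0 = 2] = 210

Let v_k = E[τ | X_0 = k]. Boundary: v_0 = v_107 = 0. Recurrence: v_k = 1 + (v_{k-1} + v_{k+1})/2 for 1 ≤ k ≤ 106. The particular solution to v_k − (v_{k-1} + v_{k+1})/2 = 1 is v_k = −k^2. Adding homogeneous solution A + B k and matching boundaries gives v_k = k (107 − k). Substituting k = 2: v_2 = 2 · 105 = 210.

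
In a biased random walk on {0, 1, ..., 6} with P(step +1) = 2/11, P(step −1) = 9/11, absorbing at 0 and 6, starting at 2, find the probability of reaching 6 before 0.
P(hit 6 before 0) = (1 − (9/2)^2) / (1 − (9/2)^6) = 16/6901

Let u_k denote P(reach 6 before 0 | start at k). Boundary: u_0 = 0, u_6 = 1. Recurrence: u_k = 2/11·u_{k+1} + 9/11·u_{k-1} for 1 ≤ k ≤ 5. Try u_k = A + B·r^k with r = q/p = (9/11)/(2/11) = 9/2. Substitution satisfies the recurrence; boundary conditions give:
  u_k = (1 − r^k) / (1 − r^N) = (1 − (9/2)^2) / (1 − (9/2)^6) = 16/6901.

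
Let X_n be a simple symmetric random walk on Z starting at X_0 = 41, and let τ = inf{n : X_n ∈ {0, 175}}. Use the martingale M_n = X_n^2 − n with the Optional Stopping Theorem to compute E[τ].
E[τ] = 5494

M_n = X_n^2 − n is a martingale (since E[X_{n+1}^2 | F_n] = X_n^2 + 1). By OST (τ has finite mean in a bounded region), E[M_τ] = E[M_0] = X_0^2 − 0 = 41^2 = 1681. Also E[M_τ] = E[X_τ^2] − E[τ]. The walk exits at 0 or 175, with P(hit 175 first) = 41/175, so E[X_τ^2] = 175^2 · 41/175 + 0 = 7175. Thus E[τ] = E[X_τ^2] − E[M_τ] = 7175 − 1681 = 5494 = 41(175 − 41) = 5494.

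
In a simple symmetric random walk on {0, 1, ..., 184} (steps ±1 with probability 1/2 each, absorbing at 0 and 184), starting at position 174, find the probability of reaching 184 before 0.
P(hit 184 before 0) = 174/184 = 87/92

Let u_k = P(hit 184 before 0 | start at k). Then u_0 = 0, u_184 = 1, and u_k = u_{k-1}/2 + u_{k+1}/2 for 1 ≤ k ≤ 183. This harmonic recurrence is solved by u_k = k/184, giving u_174 = 174/184 = 87/92.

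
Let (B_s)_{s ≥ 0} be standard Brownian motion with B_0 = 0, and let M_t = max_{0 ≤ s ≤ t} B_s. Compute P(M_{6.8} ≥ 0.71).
P(M_{6.8} ≥ 0.71) = 2·P(B_{6.8} ≥ 0.71) = 2(1 − Φ(0.71/√6.8)) ≈ 0.7854

By the reflection principle for Brownian motion, P(M_t ≥ a) = 2 · P(B_t ≥ a) for a ≥ 0. Since B_t ~ N(0, t), P(B_t ≥ 0.71) = 1 − Φ(0.71/√t) = 1 − Φ(0.71/√6.8) = 1 − Φ(0.2723). So
  P(M_{6.8} ≥ 0.71) = 2(1 − Φ(0.2723)) ≈ 0.7854.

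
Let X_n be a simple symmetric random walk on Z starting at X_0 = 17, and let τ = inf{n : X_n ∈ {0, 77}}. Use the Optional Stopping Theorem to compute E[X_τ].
E[X_τ] = 17

X_n is a martingale and τ is a bounded-mean stopping time (indeed τ is finite a.s. with bounded expectation since the walk is in a bounded region). By the OST, E[X_τ] = E[X_0] = 17. Equivalently: E[X_τ] = 77 · P(hit 77 first) + 0 · P(hit 0 first) = 77 · (17/77) = 17.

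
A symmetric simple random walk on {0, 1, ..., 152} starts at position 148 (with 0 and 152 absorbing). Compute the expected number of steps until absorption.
E[τ | X_0 = 148] = 592

Let v_k = E[τ | X_0 = k]. Boundary: v_0 = v_152 = 0. Recurrence: v_k = 1 + (v_{k-1} + v_{k+1})/2 for 1 ≤ k ≤ 151. The particular solution to v_k − (v_{k-1} + v_{k+1})/2 = 1 is v_k = −k^2. Adding homogeneous solution A + B k and matching boundaries gives v_k = k (152 − k). Substituting k = 148: v_148 = 148 · 4 = 592.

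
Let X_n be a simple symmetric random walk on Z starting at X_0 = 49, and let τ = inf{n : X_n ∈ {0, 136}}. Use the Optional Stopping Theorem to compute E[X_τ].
E[X_τ] = 49

X_n is a martingale and τ is a bounded-mean stopping time (indeed τ is finite a.s. with bounded expectation since the walk is in a bounded region). By the OST, E[X_τ] = E[X_0] = 49. Equivalently: E[X_τ] = 136 · P(hit 136 first) + 0 · P(hit 0 first) = 136 · (49/136) = 49.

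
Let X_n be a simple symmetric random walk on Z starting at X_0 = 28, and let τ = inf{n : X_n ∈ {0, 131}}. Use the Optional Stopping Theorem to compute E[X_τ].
E[X_τ] = 28

X_n is a martingale and τ is a bounded-mean stopping time (indeed τ is finite a.s. with bounded expectation since the walk is in a bounded region). By the OST, E[X_τ] = E[X_0] = 28. Equivalently: E[X_τ] = 131 · P(hit 131 first) + 0 · P(hit 0 first) = 131 · (28/131) = 28.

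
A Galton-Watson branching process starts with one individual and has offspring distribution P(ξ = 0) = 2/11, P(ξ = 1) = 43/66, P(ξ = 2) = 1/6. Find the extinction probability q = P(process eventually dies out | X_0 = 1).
q = 1

Mean offspring μ = 0·2/11 + 1·43/66 + 2·1/6 = 65/66 ≤ 1. For μ ≤ 1 with offspring not concentrated at 1, the Galton-Watson process goes extinct almost surely, so q = 1.
(Algebraic check: The pgf is f(s) = 2/11 + 43/66·s + 1/6·s². The extinction probability q is the smallest fixed point of f in [0, 1]. Setting s = f(s):
  1/6·s² + (43/66 − 1)·s + 2/11 = 0
  1/6·s² − (2/11 + 1/6)·s + 2/11 = 0
which factors as (s − 1)·(1/6·s − 2/11) = 0, giving roots s = 1 and s = (2/11)/(1/6) = 12/11. Since 12/11 ≥ 1, the smallest root in [0, 1] is s = 1.)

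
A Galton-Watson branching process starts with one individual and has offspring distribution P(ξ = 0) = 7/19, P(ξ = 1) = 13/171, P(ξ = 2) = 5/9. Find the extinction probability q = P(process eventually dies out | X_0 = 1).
q = 63/95

The pgf is f(s) = 7/19 + 13/171·s + 5/9·s². The extinction probability q is the smallest fixed point of f in [0, 1]. Setting s = f(s):
  5/9·s² + (13/171 − 1)·s + 7/19 = 0
  5/9·s² − (7/19 + 5/9)·s + 7/19 = 0
which factors as (s − 1)·(5/9·s − 7/19) = 0, giving roots s = 1 and s = (7/19)/(5/9) = 63/95.
Mean offspring μ = 13/171 + 2·5/9 = 203/171 > 1 (supercritical), so q < 1. The extinction probability is the smaller root: q = (7/19)/(5/9) = 63/95.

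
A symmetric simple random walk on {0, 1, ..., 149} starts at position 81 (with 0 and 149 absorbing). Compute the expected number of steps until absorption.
E[τ | X_0 = 81] = 5508

Let v_k = E[τ | X_0 = k]. Boundary: v_0 = v_149 = 0. Recurrence: v_k = 1 + (v_{k-1} + v_{k+1})/2 for 1 ≤ k ≤ 148. The particular solution to v_k − (v_{k-1} + v_{k+1})/2 = 1 is v_k = −k^2. Adding homogeneous solution A + B k and matching boundaries gives v_k = k (149 − k). Substituting k = 81: v_81 = 81 · 68 = 5508.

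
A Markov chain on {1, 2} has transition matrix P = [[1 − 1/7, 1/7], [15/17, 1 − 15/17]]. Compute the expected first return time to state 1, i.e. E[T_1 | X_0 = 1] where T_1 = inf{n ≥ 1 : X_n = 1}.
E[T_1 | X_0 = 1] = 1/π_1 = 122/105

For an irreducible recurrent Markov chain with stationary distribution π, E[T_i | X_0 = i] = 1/π_i (Kac's formula). Here π_1 = (15/17)/(1/7 + 15/17) = (15/17)/(122/119) = 105/122, so E[T_1 | X_0 = 1] = 1/π_1 = (1/7 + 15/17)/(15/17) = (122/119)/(15/17) = 122/105.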